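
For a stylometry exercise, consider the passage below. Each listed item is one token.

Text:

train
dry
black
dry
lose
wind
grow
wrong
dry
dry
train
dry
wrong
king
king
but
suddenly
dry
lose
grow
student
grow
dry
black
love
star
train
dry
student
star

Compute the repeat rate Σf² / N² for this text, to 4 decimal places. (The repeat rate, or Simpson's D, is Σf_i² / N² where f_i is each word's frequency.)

Frequencies: dry:8, train:3, grow:3, black:2, lose:2, wrong:2, king:2, student:2, star:2, wind:1, but:1, suddenly:1, love:1
Σf² = 110; N² = 900
Repeat rate = 110 / 900 = 0.1222

0.1222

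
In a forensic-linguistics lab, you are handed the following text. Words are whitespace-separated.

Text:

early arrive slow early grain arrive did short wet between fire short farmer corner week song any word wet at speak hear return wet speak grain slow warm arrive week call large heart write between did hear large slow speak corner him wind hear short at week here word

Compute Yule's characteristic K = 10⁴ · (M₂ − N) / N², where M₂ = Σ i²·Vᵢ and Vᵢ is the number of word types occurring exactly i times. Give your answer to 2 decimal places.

Frequencies: arrive:3, slow:3, short:3, wet:3, week:3, speak:3, hear:3, early:2, grain:2, did:2, between:2, corner:2, word:2, at:2, large:2, fire:1, farmer:1, song:1, any:1, return:1, … (7 more, each freq 1)
N = 49. Frequency spectrum: V_1=12, V_2=8, V_3=7
M₂ = 1²·12 + 2²·8 + 3²·7 = 107
K = 10000 × (107 − 49) / 49² = 241.57

241.57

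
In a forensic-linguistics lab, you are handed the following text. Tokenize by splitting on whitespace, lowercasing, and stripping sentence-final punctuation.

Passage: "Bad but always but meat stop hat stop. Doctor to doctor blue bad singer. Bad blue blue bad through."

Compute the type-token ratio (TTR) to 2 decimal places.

N = 19 tokens, V = 11 types.
TTR = V / N = 11 / 19 = 0.58

0.58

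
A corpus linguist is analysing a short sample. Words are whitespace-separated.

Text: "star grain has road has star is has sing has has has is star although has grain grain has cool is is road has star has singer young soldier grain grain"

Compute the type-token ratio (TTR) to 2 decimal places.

0.35

N = 31 tokens, V = 11 types.
TTR = V / N = 11 / 31 = 0.35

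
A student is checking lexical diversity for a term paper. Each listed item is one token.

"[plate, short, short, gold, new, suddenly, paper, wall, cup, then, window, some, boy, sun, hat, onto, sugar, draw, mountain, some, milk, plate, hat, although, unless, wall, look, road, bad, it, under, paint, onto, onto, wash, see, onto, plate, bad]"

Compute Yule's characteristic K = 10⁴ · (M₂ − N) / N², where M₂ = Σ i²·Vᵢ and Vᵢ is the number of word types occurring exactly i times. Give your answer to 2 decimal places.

184.09

Frequencies: onto:4, plate:3, short:2, wall:2, some:2, hat:2, bad:2, gold:1, new:1, suddenly:1, paper:1, cup:1, then:1, window:1, boy:1, sun:1, sugar:1, draw:1, mountain:1, milk:1, … (9 more, each freq 1)
N = 39. Frequency spectrum: V_1=22, V_2=5, V_3=1, V_4=1
M₂ = 1²·22 + 2²·5 + 3²·1 + 4²·1 = 67
K = 10000 × (67 − 39) / 39² = 184.09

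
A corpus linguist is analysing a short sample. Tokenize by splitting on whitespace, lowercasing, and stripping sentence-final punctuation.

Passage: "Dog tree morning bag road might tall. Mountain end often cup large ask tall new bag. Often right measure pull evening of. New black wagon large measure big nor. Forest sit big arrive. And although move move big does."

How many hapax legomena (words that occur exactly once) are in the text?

22

Frequencies: big:3, bag:2, tall:2, often:2, large:2, new:2, measure:2, move:2, dog:1, tree:1, morning:1, road:1, might:1, mountain:1, end:1, cup:1, ask:1, right:1, pull:1, evening:1, … (10 more, each freq 1)
Hapax (freq=1): although, and, arrive, ask, black, cup, does, dog, end, evening, forest, might, morning, mountain, nor, of, pull, right, road, sit, tree, wagon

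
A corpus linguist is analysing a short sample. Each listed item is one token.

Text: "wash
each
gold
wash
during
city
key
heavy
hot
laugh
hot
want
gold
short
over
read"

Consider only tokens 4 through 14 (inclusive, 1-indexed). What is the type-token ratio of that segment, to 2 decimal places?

0.91

Segment tokens 4–14: wash, during, city, key, heavy, hot, laugh, hot, want, gold, short
Segment N = 11, segment V = 10.
TTR = 10 / 11 = 0.91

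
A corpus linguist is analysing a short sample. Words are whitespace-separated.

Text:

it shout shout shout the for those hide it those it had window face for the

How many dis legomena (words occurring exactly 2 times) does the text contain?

3

Frequencies: it:3, shout:3, the:2, for:2, those:2, hide:1, had:1, window:1, face:1
Words with frequency 2: for, the, those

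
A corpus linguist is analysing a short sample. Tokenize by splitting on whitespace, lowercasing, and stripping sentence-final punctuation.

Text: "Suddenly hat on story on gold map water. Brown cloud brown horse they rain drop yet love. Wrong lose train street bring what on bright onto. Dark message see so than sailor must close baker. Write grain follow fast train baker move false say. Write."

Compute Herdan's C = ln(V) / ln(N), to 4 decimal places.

0.9624

N = 45, V = 39.
ln(V) = 3.663562, ln(N) = 3.806662
C = 3.663562 / 3.806662 = 0.9624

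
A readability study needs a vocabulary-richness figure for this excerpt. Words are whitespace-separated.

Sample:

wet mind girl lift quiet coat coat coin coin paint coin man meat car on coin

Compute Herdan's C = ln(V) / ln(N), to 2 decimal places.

N = 16, V = 12.
ln(V) = 2.484907, ln(N) = 2.772589
C = 2.484907 / 2.772589 = 0.90

0.90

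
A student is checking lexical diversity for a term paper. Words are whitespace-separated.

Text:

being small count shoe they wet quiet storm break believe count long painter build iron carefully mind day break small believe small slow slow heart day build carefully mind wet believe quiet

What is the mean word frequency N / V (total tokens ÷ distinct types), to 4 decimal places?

1.6842

N = 32 tokens, V = 19 types.
Mean frequency = N / V = 32 / 19 = 1.6842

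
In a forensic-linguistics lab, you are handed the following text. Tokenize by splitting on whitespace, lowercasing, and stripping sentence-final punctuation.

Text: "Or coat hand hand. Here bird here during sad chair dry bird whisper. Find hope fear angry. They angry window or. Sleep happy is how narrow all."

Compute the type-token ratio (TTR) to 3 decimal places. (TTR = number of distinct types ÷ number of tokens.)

N = 27 tokens, V = 22 types.
TTR = V / N = 22 / 27 = 0.815

0.815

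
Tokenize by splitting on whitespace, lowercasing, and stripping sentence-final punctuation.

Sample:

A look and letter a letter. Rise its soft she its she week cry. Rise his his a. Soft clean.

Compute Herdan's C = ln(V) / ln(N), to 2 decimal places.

0.83

N = 20, V = 12.
ln(V) = 2.484907, ln(N) = 2.995732
C = 2.484907 / 2.995732 = 0.83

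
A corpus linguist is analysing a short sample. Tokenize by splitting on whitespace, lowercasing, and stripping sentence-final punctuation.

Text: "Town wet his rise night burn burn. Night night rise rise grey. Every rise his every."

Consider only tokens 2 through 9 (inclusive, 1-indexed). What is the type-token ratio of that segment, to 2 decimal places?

Segment tokens 2–9: wet, his, rise, night, burn, burn, night, night
Segment N = 8, segment V = 5.
TTR = 5 / 8 = 0.63

0.63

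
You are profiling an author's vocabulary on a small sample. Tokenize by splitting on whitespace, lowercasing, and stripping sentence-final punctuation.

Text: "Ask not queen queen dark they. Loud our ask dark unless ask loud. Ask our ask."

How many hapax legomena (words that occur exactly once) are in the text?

Frequencies: ask:5, queen:2, dark:2, loud:2, our:2, not:1, they:1, unless:1
Hapax (freq=1): not, they, unless

3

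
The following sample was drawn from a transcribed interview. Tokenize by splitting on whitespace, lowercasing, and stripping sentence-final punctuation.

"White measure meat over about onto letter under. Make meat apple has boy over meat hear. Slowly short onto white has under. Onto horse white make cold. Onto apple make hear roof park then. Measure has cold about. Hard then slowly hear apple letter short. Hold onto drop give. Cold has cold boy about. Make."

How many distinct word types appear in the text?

24

Distinct types: {about, apple, boy, cold, drop, give, hard, has, hear, hold, horse, letter, make, measure, meat, onto, over, park, roof, short, slowly, then, under, white}
V = 24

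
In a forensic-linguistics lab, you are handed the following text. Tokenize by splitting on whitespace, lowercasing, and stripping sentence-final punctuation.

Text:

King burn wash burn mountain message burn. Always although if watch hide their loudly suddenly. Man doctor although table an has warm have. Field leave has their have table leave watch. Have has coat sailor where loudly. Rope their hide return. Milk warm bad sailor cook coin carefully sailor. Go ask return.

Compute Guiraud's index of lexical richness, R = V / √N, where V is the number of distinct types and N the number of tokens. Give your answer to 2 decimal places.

N = 52, V = 34.
√N = 7.211103
R = 34 / 7.211103 = 4.71

4.71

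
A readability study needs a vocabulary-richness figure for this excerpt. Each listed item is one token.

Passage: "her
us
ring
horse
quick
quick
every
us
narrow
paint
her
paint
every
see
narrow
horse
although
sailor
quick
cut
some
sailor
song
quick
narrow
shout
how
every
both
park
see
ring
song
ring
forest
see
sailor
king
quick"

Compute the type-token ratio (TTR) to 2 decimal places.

0.51

N = 39 tokens, V = 20 types.
TTR = V / N = 20 / 39 = 0.51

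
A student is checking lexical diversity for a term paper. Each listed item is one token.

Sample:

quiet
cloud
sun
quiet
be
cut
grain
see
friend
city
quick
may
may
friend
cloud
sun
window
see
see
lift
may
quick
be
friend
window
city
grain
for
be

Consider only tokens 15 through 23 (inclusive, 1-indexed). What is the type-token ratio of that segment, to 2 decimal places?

Segment tokens 15–23: cloud, sun, window, see, see, lift, may, quick, be
Segment N = 9, segment V = 8.
TTR = 8 / 9 = 0.89

0.89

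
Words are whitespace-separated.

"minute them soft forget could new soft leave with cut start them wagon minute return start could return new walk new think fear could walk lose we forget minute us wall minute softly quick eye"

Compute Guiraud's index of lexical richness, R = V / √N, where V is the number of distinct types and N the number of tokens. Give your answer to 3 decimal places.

N = 35, V = 22.
√N = 5.916080
R = 22 / 5.916080 = 3.719

3.719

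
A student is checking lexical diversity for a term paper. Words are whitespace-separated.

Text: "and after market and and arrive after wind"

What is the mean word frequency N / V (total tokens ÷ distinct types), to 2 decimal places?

N = 8 tokens, V = 5 types.
Mean frequency = N / V = 8 / 5 = 1.60

1.60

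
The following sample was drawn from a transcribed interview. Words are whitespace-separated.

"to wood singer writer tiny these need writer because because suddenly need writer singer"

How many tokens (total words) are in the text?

Tokens: to, wood, singer, writer, tiny, these, need, writer, because, because, suddenly, need, writer, singer
N = 14

14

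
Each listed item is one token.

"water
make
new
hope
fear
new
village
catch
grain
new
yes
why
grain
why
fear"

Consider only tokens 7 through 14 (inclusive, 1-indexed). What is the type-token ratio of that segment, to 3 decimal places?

0.750

Segment tokens 7–14: village, catch, grain, new, yes, why, grain, why
Segment N = 8, segment V = 6.
TTR = 6 / 8 = 0.750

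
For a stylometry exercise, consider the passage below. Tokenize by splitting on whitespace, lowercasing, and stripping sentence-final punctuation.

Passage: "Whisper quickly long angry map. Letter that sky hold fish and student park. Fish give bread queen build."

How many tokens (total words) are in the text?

18

Tokens: whisper, quickly, long, angry, map, letter, that, sky, hold, fish, and, student, park, fish, give, bread, queen, build
N = 18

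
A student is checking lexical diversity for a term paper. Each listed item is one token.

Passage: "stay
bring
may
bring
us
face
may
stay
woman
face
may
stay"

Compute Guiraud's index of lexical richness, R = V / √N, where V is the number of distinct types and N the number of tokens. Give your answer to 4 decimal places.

N = 12, V = 6.
√N = 3.464102
R = 6 / 3.464102 = 1.7321

1.7321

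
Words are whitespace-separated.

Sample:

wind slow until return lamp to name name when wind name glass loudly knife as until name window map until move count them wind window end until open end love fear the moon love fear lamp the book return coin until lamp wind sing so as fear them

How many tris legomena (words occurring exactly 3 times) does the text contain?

2

Frequencies: until:5, wind:4, name:4, lamp:3, fear:3, return:2, as:2, window:2, them:2, end:2, love:2, the:2, slow:1, to:1, when:1, glass:1, loudly:1, knife:1, map:1, move:1, … (7 more, each freq 1)
Words with frequency 3: fear, lamp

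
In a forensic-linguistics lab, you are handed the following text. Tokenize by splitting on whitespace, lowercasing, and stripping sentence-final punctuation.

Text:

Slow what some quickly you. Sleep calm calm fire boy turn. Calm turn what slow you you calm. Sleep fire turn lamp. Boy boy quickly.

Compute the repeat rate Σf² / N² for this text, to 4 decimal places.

Frequencies: calm:4, you:3, boy:3, turn:3, slow:2, what:2, quickly:2, sleep:2, fire:2, some:1, lamp:1
Σf² = 65; N² = 625
Repeat rate = 65 / 625 = 0.1040

0.1040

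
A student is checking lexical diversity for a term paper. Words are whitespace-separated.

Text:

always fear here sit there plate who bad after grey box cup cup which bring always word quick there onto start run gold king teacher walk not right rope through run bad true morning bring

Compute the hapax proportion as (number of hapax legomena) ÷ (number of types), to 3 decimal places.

0.793

Frequencies: always:2, there:2, bad:2, cup:2, bring:2, run:2, fear:1, here:1, sit:1, plate:1, who:1, after:1, grey:1, box:1, which:1, word:1, quick:1, onto:1, start:1, gold:1, … (9 more, each freq 1)
Hapax count = 23; type count = 29.
Ratio = 23 / 29 = 0.793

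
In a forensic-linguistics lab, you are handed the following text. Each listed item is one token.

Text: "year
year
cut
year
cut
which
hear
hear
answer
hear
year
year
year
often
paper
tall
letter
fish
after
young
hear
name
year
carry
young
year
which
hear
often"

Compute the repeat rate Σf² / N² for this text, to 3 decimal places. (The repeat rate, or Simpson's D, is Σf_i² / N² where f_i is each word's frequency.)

Frequencies: year:8, hear:5, cut:2, which:2, often:2, young:2, answer:1, paper:1, tall:1, letter:1, fish:1, after:1, name:1, carry:1
Σf² = 113; N² = 841
Repeat rate = 113 / 841 = 0.134

0.134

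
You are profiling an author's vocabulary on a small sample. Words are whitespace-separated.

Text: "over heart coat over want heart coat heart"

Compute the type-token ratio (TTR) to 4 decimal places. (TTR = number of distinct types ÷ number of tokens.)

N = 8 tokens, V = 4 types.
TTR = V / N = 4 / 8 = 0.5000

0.5000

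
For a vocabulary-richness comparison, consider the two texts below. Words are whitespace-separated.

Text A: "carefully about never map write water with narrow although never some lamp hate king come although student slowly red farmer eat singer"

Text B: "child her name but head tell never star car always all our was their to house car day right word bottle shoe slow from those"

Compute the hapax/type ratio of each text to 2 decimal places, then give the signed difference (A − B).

A: hapax=18, V=20, ratio=0.90
B: hapax=23, V=24, ratio=0.96
Difference = 0.90 − 0.96 = -0.06

-0.06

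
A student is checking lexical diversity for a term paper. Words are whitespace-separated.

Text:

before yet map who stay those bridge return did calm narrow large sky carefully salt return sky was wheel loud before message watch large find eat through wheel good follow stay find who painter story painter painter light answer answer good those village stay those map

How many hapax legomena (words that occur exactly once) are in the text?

Frequencies: stay:3, those:3, painter:3, before:2, map:2, who:2, return:2, large:2, sky:2, wheel:2, find:2, good:2, answer:2, yet:1, bridge:1, did:1, calm:1, narrow:1, carefully:1, salt:1, … (10 more, each freq 1)
Hapax (freq=1): bridge, calm, carefully, did, eat, follow, light, loud, message, narrow, salt, story, through, village, was, watch, yet

17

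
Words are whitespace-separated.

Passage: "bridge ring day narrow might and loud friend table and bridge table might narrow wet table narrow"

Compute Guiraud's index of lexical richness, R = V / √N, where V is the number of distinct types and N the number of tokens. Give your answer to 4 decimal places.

2.4254

N = 17, V = 10.
√N = 4.123106
R = 10 / 4.123106 = 2.4254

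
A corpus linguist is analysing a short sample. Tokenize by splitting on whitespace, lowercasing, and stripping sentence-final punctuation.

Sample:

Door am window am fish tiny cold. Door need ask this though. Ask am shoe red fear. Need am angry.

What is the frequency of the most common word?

Frequencies: am:4, door:2, need:2, ask:2, window:1, fish:1, tiny:1, cold:1, this:1, though:1, shoe:1, red:1, fear:1, angry:1
Most common: 'am' with frequency 4.

4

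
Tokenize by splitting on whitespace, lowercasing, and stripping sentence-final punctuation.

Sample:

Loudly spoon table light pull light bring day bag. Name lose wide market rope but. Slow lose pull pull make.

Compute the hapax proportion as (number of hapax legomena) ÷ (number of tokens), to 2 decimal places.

Frequencies: pull:3, light:2, lose:2, loudly:1, spoon:1, table:1, bring:1, day:1, bag:1, name:1, wide:1, market:1, rope:1, but:1, slow:1, make:1
Hapax count = 13; token count = 20.
Ratio = 13 / 20 = 0.65

0.65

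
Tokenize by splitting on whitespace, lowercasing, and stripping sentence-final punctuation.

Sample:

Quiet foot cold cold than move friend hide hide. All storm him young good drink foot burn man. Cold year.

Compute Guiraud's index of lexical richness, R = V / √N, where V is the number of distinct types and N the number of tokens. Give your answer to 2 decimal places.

N = 20, V = 16.
√N = 4.472136
R = 16 / 4.472136 = 3.58

3.58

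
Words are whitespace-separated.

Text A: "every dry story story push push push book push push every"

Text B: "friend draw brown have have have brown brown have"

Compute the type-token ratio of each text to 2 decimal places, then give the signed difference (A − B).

TTR(A) = 5/11 = 0.45
TTR(B) = 4/9 = 0.44
Difference = 0.45 − 0.44 = 0.01

0.01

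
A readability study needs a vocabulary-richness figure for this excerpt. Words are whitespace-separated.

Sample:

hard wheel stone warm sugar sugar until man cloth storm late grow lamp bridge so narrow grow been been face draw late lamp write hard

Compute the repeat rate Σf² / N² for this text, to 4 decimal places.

Frequencies: hard:2, sugar:2, late:2, grow:2, lamp:2, been:2, wheel:1, stone:1, warm:1, until:1, man:1, cloth:1, storm:1, bridge:1, so:1, narrow:1, face:1, draw:1, write:1
Σf² = 37; N² = 625
Repeat rate = 37 / 625 = 0.0592

0.0592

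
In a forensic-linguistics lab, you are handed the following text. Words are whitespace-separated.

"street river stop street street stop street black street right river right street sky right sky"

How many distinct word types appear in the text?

6

Distinct types: {black, right, river, sky, stop, street}
V = 6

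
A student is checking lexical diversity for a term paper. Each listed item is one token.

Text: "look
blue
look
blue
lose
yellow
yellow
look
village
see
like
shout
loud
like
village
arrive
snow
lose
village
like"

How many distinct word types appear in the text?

Distinct types: {arrive, blue, like, look, lose, loud, see, shout, snow, village, yellow}
V = 11

11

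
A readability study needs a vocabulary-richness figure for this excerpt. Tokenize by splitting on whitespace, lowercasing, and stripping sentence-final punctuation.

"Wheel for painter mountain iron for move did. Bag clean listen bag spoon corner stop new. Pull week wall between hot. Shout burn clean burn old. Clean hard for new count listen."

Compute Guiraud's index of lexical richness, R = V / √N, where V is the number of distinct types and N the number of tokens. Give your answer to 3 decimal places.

4.243

N = 32, V = 24.
√N = 5.656854
R = 24 / 5.656854 = 4.243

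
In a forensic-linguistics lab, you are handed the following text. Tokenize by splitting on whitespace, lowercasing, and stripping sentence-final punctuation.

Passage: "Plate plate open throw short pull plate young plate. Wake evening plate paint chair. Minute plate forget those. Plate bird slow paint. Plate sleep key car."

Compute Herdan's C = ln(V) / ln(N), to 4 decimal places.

0.8871

N = 26, V = 18.
ln(V) = 2.890372, ln(N) = 3.258097
C = 2.890372 / 3.258097 = 0.8871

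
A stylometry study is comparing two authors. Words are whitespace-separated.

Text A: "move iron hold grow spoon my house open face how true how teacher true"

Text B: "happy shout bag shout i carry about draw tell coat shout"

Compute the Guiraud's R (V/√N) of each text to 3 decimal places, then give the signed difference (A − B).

0.493

A: V=12, N=14, R=3.207
B: V=9, N=11, R=2.714
Difference = 3.207 − 2.714 = 0.493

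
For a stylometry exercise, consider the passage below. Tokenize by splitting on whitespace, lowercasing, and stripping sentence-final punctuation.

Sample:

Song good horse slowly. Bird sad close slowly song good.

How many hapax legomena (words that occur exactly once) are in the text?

Frequencies: song:2, good:2, slowly:2, horse:1, bird:1, sad:1, close:1
Hapax (freq=1): bird, close, horse, sad

4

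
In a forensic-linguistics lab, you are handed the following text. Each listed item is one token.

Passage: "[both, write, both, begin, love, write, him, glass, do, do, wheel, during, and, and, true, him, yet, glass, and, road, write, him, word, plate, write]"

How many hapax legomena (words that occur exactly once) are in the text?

Frequencies: write:4, him:3, and:3, both:2, glass:2, do:2, begin:1, love:1, wheel:1, during:1, true:1, yet:1, road:1, word:1, plate:1
Hapax (freq=1): begin, during, love, plate, road, true, wheel, word, yet

9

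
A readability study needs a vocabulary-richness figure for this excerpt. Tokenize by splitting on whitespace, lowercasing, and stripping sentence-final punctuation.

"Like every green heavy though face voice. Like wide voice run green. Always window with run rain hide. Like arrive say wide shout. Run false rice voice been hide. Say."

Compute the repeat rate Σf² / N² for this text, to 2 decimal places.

Frequencies: like:3, voice:3, run:3, green:2, wide:2, hide:2, say:2, every:1, heavy:1, though:1, face:1, always:1, window:1, with:1, rain:1, arrive:1, shout:1, false:1, rice:1, been:1
Σf² = 56; N² = 900
Repeat rate = 56 / 900 = 0.06

0.06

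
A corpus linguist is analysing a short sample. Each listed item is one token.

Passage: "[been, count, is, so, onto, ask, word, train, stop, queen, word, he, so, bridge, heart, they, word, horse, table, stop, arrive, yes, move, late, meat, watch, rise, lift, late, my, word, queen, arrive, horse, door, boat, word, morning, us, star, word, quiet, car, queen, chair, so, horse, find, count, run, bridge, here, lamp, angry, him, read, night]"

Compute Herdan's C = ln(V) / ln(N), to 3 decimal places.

0.919

N = 57, V = 41.
ln(V) = 3.713572, ln(N) = 4.043051
C = 3.713572 / 4.043051 = 0.919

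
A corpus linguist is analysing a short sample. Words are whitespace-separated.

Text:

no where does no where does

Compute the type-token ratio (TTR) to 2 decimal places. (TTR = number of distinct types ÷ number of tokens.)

N = 6 tokens, V = 3 types.
TTR = V / N = 3 / 6 = 0.50

0.50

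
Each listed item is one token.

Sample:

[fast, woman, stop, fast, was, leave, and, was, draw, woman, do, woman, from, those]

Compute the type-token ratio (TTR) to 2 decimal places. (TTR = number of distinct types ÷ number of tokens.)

N = 14 tokens, V = 10 types.
TTR = V / N = 10 / 14 = 0.71

0.71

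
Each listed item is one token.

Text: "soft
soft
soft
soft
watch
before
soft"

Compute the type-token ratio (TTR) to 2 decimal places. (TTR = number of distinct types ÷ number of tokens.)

0.43

N = 7 tokens, V = 3 types.
TTR = V / N = 3 / 7 = 0.43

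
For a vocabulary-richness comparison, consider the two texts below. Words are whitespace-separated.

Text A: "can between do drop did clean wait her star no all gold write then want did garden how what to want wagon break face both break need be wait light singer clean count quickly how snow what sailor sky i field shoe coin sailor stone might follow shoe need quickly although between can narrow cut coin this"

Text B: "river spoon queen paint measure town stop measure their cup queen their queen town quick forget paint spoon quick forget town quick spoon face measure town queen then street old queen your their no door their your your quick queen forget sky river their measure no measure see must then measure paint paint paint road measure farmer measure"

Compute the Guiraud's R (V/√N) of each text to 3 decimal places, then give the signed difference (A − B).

2.675

A: V=43, N=57, R=5.695
B: V=23, N=58, R=3.020
Difference = 5.695 − 3.020 = 2.675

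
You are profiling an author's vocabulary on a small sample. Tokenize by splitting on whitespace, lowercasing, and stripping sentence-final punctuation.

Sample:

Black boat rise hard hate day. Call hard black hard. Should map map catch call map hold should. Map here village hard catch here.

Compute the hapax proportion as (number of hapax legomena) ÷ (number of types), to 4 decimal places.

Frequencies: hard:4, map:4, black:2, call:2, should:2, catch:2, here:2, boat:1, rise:1, hate:1, day:1, hold:1, village:1
Hapax count = 6; type count = 13.
Ratio = 6 / 13 = 0.4615

0.4615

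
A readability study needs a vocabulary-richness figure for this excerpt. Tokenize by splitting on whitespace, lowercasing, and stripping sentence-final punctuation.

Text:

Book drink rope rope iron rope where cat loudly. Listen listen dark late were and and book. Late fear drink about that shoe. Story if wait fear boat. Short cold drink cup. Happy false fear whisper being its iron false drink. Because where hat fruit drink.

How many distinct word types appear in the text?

Distinct types: {about, and, because, being, boat, book, cat, cold, cup, dark, drink, false, fear, fruit, happy, hat, if, iron, its, late, listen, loudly, rope, shoe, short, story, that, wait, were, where, whisper}
V = 31

31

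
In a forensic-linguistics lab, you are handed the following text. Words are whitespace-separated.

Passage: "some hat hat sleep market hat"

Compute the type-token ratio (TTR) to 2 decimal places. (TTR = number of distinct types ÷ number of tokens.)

N = 6 tokens, V = 4 types.
TTR = V / N = 4 / 6 = 0.67

0.67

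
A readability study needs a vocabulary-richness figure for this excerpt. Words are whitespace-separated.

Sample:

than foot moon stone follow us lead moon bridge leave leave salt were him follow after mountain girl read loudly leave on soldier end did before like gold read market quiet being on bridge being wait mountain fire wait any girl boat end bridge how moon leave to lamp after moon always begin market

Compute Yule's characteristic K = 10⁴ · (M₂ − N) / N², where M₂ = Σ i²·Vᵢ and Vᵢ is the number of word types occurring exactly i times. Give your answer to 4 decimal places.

Frequencies: moon:4, leave:4, bridge:3, follow:2, after:2, mountain:2, girl:2, read:2, on:2, end:2, market:2, being:2, wait:2, than:1, foot:1, stone:1, us:1, lead:1, salt:1, were:1, … (16 more, each freq 1)
N = 54. Frequency spectrum: V_1=23, V_2=10, V_3=1, V_4=2
M₂ = 1²·23 + 2²·10 + 3²·1 + 4²·2 = 104
K = 10000 × (104 − 54) / 54² = 171.4678

171.4678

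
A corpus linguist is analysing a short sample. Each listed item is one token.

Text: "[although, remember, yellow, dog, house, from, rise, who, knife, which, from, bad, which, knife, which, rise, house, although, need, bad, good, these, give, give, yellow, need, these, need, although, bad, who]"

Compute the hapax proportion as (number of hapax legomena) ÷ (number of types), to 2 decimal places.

Frequencies: although:3, which:3, bad:3, need:3, yellow:2, house:2, from:2, rise:2, who:2, knife:2, these:2, give:2, remember:1, dog:1, good:1
Hapax count = 3; type count = 15.
Ratio = 3 / 15 = 0.20

0.20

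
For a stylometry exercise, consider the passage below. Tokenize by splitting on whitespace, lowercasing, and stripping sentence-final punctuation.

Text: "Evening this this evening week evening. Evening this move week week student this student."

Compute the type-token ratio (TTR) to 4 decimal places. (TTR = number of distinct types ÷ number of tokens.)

N = 14 tokens, V = 5 types.
TTR = V / N = 5 / 14 = 0.3571

0.3571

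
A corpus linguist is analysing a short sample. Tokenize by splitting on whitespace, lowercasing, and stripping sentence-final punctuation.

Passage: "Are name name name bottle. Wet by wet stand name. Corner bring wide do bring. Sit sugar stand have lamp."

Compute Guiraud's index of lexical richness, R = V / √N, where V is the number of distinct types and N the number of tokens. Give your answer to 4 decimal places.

3.1305

N = 20, V = 14.
√N = 4.472136
R = 14 / 4.472136 = 3.1305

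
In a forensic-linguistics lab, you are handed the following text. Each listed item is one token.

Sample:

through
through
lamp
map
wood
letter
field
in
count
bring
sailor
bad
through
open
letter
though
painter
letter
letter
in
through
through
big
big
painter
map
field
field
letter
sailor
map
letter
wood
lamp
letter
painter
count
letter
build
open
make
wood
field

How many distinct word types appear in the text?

Distinct types: {bad, big, bring, build, count, field, in, lamp, letter, make, map, open, painter, sailor, though, through, wood}
V = 17

17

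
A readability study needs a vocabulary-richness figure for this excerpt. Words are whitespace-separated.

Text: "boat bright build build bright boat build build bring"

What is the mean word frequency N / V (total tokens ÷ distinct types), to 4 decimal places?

2.2500

N = 9 tokens, V = 4 types.
Mean frequency = N / V = 9 / 4 = 2.2500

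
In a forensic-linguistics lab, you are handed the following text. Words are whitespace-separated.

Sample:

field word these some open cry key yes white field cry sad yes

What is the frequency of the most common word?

Frequencies: field:2, cry:2, yes:2, word:1, these:1, some:1, open:1, key:1, white:1, sad:1
Most common: 'field' with frequency 2.

2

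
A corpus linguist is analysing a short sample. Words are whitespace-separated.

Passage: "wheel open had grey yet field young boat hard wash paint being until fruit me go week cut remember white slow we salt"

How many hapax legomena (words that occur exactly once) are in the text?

23

Frequencies: wheel:1, open:1, had:1, grey:1, yet:1, field:1, young:1, boat:1, hard:1, wash:1, paint:1, being:1, until:1, fruit:1, me:1, go:1, week:1, cut:1, remember:1, white:1, … (3 more, each freq 1)
Hapax (freq=1): being, boat, cut, field, fruit, go, grey, had, hard, me, open, paint, remember, salt, slow, until, wash, we, week, wheel, white, yet, young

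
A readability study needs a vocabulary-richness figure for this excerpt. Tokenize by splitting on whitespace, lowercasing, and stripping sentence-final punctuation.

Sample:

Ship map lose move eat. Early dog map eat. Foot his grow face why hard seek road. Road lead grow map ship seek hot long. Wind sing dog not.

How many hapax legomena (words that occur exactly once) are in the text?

Frequencies: map:3, ship:2, eat:2, dog:2, grow:2, seek:2, road:2, lose:1, move:1, early:1, foot:1, his:1, face:1, why:1, hard:1, lead:1, hot:1, long:1, wind:1, sing:1, … (1 more, each freq 1)
Hapax (freq=1): early, face, foot, hard, his, hot, lead, long, lose, move, not, sing, why, wind

14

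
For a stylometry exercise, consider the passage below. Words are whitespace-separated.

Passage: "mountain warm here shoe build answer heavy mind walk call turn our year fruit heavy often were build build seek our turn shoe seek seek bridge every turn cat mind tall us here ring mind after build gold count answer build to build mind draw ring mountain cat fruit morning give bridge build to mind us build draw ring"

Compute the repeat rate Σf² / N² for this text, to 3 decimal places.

Frequencies: build:8, mind:5, turn:3, seek:3, ring:3, mountain:2, here:2, shoe:2, answer:2, heavy:2, our:2, fruit:2, bridge:2, cat:2, us:2, to:2, draw:2, warm:1, walk:1, call:1, … (10 more, each freq 1)
Σf² = 177; N² = 3481
Repeat rate = 177 / 3481 = 0.051

0.051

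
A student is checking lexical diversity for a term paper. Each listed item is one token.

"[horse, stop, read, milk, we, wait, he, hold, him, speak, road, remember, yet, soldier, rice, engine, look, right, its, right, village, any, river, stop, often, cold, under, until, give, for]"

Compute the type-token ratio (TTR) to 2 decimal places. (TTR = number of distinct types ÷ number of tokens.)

N = 30 tokens, V = 28 types.
TTR = V / N = 28 / 30 = 0.93

0.93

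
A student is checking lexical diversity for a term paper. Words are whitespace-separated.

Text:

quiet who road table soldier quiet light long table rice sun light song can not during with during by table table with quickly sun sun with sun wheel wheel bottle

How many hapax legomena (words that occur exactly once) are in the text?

Frequencies: table:4, sun:4, with:3, quiet:2, light:2, during:2, wheel:2, who:1, road:1, soldier:1, long:1, rice:1, song:1, can:1, not:1, by:1, quickly:1, bottle:1
Hapax (freq=1): bottle, by, can, long, not, quickly, rice, road, soldier, song, who

11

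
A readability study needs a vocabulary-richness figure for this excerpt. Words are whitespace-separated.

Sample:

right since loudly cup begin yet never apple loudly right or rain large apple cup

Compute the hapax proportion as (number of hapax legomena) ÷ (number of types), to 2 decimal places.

0.64

Frequencies: right:2, loudly:2, cup:2, apple:2, since:1, begin:1, yet:1, never:1, or:1, rain:1, large:1
Hapax count = 7; type count = 11.
Ratio = 7 / 11 = 0.64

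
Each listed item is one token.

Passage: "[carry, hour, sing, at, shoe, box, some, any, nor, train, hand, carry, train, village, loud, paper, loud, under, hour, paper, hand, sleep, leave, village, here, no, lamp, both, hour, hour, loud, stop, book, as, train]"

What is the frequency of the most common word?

4

Frequencies: hour:4, train:3, loud:3, carry:2, hand:2, village:2, paper:2, sing:1, at:1, shoe:1, box:1, some:1, any:1, nor:1, under:1, sleep:1, leave:1, here:1, no:1, lamp:1, … (4 more, each freq 1)
Most common: 'hour' with frequency 4.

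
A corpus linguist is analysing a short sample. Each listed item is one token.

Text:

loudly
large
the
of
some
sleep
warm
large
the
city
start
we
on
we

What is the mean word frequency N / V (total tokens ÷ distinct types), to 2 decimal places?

N = 14 tokens, V = 11 types.
Mean frequency = N / V = 14 / 11 = 1.27

1.27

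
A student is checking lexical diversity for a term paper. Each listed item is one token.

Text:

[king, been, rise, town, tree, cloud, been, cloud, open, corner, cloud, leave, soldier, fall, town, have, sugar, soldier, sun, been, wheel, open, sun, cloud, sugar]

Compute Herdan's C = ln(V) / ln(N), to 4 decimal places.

0.8413

N = 25, V = 15.
ln(V) = 2.708050, ln(N) = 3.218876
C = 2.708050 / 3.218876 = 0.8413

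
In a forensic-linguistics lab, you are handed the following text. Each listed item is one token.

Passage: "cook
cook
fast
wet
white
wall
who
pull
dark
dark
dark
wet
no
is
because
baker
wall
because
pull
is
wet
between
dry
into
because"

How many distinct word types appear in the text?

Distinct types: {baker, because, between, cook, dark, dry, fast, into, is, no, pull, wall, wet, white, who}
V = 15

15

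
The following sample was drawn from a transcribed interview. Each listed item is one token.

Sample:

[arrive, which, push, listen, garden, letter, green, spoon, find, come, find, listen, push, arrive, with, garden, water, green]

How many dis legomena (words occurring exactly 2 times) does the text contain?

Frequencies: arrive:2, push:2, listen:2, garden:2, green:2, find:2, which:1, letter:1, spoon:1, come:1, with:1, water:1
Words with frequency 2: arrive, find, garden, green, listen, push

6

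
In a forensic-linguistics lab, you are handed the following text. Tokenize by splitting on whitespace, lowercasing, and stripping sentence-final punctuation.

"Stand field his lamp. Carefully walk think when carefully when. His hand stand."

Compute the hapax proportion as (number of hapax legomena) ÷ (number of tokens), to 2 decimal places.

0.38

Frequencies: stand:2, his:2, carefully:2, when:2, field:1, lamp:1, walk:1, think:1, hand:1
Hapax count = 5; token count = 13.
Ratio = 5 / 13 = 0.38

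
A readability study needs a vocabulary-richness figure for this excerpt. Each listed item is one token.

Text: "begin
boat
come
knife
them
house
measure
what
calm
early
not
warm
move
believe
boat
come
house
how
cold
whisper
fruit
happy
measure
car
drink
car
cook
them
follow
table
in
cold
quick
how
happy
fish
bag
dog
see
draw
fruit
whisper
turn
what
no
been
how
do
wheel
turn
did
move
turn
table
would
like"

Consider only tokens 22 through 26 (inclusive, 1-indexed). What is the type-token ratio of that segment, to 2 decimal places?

Segment tokens 22–26: happy, measure, car, drink, car
Segment N = 5, segment V = 4.
TTR = 4 / 5 = 0.80

0.80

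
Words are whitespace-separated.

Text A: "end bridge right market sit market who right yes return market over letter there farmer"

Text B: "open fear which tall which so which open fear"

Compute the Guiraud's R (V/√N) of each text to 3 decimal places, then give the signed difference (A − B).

1.431

A: V=12, N=15, R=3.098
B: V=5, N=9, R=1.667
Difference = 3.098 − 1.667 = 1.431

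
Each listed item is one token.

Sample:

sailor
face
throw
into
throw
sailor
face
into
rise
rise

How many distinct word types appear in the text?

Distinct types: {face, into, rise, sailor, throw}
V = 5

5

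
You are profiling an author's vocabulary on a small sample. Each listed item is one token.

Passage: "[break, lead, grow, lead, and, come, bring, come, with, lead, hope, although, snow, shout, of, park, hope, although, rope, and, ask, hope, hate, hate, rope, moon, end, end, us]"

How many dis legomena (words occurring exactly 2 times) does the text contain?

Frequencies: lead:3, hope:3, and:2, come:2, although:2, rope:2, hate:2, end:2, break:1, grow:1, bring:1, with:1, snow:1, shout:1, of:1, park:1, ask:1, moon:1, us:1
Words with frequency 2: although, and, come, end, hate, rope

6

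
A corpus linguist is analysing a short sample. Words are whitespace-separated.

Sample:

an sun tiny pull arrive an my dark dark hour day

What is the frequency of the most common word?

Frequencies: an:2, dark:2, sun:1, tiny:1, pull:1, arrive:1, my:1, hour:1, day:1
Most common: 'an' with frequency 2.

2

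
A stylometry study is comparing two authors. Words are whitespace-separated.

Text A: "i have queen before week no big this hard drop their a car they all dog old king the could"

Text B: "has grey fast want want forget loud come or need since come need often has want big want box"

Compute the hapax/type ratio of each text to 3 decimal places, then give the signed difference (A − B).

0.308

A: hapax=20, V=20, ratio=1.000
B: hapax=9, V=13, ratio=0.692
Difference = 1.000 − 0.692 = 0.308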